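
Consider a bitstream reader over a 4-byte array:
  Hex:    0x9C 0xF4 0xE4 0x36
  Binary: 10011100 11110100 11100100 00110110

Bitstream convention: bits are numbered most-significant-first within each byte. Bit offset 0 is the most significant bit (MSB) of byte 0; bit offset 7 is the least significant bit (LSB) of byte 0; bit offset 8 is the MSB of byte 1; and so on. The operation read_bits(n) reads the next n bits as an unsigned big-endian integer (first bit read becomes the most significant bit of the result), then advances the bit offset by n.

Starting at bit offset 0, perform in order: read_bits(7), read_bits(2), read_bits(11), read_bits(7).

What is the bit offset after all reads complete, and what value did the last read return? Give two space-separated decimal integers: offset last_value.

Answer: 27 33

Derivation:
Read 1: bits[0:7] width=7 -> value=78 (bin 1001110); offset now 7 = byte 0 bit 7; 25 bits remain
Read 2: bits[7:9] width=2 -> value=1 (bin 01); offset now 9 = byte 1 bit 1; 23 bits remain
Read 3: bits[9:20] width=11 -> value=1870 (bin 11101001110); offset now 20 = byte 2 bit 4; 12 bits remain
Read 4: bits[20:27] width=7 -> value=33 (bin 0100001); offset now 27 = byte 3 bit 3; 5 bits remain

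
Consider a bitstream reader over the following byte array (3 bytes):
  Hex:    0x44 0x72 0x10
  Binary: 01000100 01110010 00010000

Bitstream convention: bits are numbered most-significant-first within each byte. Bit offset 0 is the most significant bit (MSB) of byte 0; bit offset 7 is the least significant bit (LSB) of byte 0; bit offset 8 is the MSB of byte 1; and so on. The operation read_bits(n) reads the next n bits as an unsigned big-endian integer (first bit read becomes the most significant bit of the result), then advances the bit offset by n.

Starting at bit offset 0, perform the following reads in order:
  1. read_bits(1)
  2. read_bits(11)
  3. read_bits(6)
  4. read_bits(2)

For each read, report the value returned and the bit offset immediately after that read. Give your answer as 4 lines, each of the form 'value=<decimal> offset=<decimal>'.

Answer: value=0 offset=1
value=1095 offset=12
value=8 offset=18
value=1 offset=20

Derivation:
Read 1: bits[0:1] width=1 -> value=0 (bin 0); offset now 1 = byte 0 bit 1; 23 bits remain
Read 2: bits[1:12] width=11 -> value=1095 (bin 10001000111); offset now 12 = byte 1 bit 4; 12 bits remain
Read 3: bits[12:18] width=6 -> value=8 (bin 001000); offset now 18 = byte 2 bit 2; 6 bits remain
Read 4: bits[18:20] width=2 -> value=1 (bin 01); offset now 20 = byte 2 bit 4; 4 bits remain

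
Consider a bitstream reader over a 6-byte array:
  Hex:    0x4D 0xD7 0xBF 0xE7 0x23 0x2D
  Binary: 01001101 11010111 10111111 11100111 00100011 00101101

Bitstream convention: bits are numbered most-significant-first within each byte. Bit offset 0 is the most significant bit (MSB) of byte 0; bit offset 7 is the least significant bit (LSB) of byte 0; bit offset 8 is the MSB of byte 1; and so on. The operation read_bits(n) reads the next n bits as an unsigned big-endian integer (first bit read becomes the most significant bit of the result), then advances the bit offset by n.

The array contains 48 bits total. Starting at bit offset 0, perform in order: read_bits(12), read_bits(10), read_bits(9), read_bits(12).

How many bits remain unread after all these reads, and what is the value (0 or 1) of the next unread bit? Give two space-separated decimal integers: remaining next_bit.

Answer: 5 0

Derivation:
Read 1: bits[0:12] width=12 -> value=1245 (bin 010011011101); offset now 12 = byte 1 bit 4; 36 bits remain
Read 2: bits[12:22] width=10 -> value=495 (bin 0111101111); offset now 22 = byte 2 bit 6; 26 bits remain
Read 3: bits[22:31] width=9 -> value=499 (bin 111110011); offset now 31 = byte 3 bit 7; 17 bits remain
Read 4: bits[31:43] width=12 -> value=2329 (bin 100100011001); offset now 43 = byte 5 bit 3; 5 bits remain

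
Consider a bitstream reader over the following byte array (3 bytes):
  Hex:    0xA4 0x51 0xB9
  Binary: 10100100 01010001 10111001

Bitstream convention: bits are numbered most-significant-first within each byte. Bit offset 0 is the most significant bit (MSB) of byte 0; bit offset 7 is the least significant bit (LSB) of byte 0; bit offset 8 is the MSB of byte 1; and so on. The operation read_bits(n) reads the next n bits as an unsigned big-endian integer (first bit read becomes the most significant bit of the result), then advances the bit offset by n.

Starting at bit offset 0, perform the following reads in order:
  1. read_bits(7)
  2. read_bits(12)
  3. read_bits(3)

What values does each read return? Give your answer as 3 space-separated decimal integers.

Answer: 82 653 6

Derivation:
Read 1: bits[0:7] width=7 -> value=82 (bin 1010010); offset now 7 = byte 0 bit 7; 17 bits remain
Read 2: bits[7:19] width=12 -> value=653 (bin 001010001101); offset now 19 = byte 2 bit 3; 5 bits remain
Read 3: bits[19:22] width=3 -> value=6 (bin 110); offset now 22 = byte 2 bit 6; 2 bits remain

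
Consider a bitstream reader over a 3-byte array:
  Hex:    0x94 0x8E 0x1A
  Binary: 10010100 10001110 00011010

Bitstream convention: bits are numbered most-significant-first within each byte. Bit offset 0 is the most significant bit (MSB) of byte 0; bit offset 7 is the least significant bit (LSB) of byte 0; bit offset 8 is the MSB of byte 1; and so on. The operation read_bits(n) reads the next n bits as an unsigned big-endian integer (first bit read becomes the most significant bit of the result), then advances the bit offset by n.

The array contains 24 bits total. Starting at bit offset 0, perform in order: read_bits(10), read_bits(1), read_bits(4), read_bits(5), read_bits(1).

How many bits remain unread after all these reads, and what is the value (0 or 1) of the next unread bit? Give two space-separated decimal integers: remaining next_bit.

Answer: 3 0

Derivation:
Read 1: bits[0:10] width=10 -> value=594 (bin 1001010010); offset now 10 = byte 1 bit 2; 14 bits remain
Read 2: bits[10:11] width=1 -> value=0 (bin 0); offset now 11 = byte 1 bit 3; 13 bits remain
Read 3: bits[11:15] width=4 -> value=7 (bin 0111); offset now 15 = byte 1 bit 7; 9 bits remain
Read 4: bits[15:20] width=5 -> value=1 (bin 00001); offset now 20 = byte 2 bit 4; 4 bits remain
Read 5: bits[20:21] width=1 -> value=1 (bin 1); offset now 21 = byte 2 bit 5; 3 bits remain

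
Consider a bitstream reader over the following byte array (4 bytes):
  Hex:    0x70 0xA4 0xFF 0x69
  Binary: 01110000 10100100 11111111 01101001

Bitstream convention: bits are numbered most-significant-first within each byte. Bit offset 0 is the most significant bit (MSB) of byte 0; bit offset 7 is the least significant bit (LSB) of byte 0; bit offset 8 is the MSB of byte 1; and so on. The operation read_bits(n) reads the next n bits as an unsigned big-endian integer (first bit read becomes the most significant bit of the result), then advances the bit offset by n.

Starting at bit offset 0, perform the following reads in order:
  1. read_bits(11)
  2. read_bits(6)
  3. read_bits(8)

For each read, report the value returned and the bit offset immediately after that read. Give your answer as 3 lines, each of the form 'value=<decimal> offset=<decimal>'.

Read 1: bits[0:11] width=11 -> value=901 (bin 01110000101); offset now 11 = byte 1 bit 3; 21 bits remain
Read 2: bits[11:17] width=6 -> value=9 (bin 001001); offset now 17 = byte 2 bit 1; 15 bits remain
Read 3: bits[17:25] width=8 -> value=254 (bin 11111110); offset now 25 = byte 3 bit 1; 7 bits remain

Answer: value=901 offset=11
value=9 offset=17
value=254 offset=25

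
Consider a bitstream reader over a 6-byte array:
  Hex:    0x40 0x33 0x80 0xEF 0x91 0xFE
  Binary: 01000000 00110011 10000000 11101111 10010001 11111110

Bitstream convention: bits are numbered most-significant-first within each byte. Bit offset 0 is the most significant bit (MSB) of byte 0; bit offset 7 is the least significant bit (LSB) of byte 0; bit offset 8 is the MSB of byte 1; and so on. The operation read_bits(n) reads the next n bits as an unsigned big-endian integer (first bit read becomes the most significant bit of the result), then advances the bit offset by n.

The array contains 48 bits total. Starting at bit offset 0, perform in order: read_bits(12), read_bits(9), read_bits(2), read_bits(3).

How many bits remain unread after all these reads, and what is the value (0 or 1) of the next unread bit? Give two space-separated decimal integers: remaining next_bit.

Read 1: bits[0:12] width=12 -> value=1027 (bin 010000000011); offset now 12 = byte 1 bit 4; 36 bits remain
Read 2: bits[12:21] width=9 -> value=112 (bin 001110000); offset now 21 = byte 2 bit 5; 27 bits remain
Read 3: bits[21:23] width=2 -> value=0 (bin 00); offset now 23 = byte 2 bit 7; 25 bits remain
Read 4: bits[23:26] width=3 -> value=3 (bin 011); offset now 26 = byte 3 bit 2; 22 bits remain

Answer: 22 1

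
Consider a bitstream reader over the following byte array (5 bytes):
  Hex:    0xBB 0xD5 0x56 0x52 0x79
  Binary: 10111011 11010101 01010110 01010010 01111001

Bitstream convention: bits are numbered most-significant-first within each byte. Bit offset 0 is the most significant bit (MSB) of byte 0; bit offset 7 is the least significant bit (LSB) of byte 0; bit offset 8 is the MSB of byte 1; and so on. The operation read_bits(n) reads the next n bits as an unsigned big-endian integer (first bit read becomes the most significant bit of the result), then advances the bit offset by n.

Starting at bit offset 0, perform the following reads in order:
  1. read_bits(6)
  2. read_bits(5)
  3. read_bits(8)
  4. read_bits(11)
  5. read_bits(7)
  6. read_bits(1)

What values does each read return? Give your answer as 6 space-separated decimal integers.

Read 1: bits[0:6] width=6 -> value=46 (bin 101110); offset now 6 = byte 0 bit 6; 34 bits remain
Read 2: bits[6:11] width=5 -> value=30 (bin 11110); offset now 11 = byte 1 bit 3; 29 bits remain
Read 3: bits[11:19] width=8 -> value=170 (bin 10101010); offset now 19 = byte 2 bit 3; 21 bits remain
Read 4: bits[19:30] width=11 -> value=1428 (bin 10110010100); offset now 30 = byte 3 bit 6; 10 bits remain
Read 5: bits[30:37] width=7 -> value=79 (bin 1001111); offset now 37 = byte 4 bit 5; 3 bits remain
Read 6: bits[37:38] width=1 -> value=0 (bin 0); offset now 38 = byte 4 bit 6; 2 bits remain

Answer: 46 30 170 1428 79 0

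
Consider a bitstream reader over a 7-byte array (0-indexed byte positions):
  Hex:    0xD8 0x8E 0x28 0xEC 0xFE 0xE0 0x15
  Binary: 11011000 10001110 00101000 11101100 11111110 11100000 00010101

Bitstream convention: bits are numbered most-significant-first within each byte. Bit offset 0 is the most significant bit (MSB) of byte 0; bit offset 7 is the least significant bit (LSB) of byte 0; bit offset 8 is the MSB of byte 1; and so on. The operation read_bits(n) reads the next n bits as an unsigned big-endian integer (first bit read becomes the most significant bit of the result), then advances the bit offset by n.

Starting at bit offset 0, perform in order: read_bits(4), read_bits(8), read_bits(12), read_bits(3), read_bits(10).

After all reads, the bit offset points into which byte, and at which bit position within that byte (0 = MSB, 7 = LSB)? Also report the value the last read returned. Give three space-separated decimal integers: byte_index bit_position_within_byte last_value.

Read 1: bits[0:4] width=4 -> value=13 (bin 1101); offset now 4 = byte 0 bit 4; 52 bits remain
Read 2: bits[4:12] width=8 -> value=136 (bin 10001000); offset now 12 = byte 1 bit 4; 44 bits remain
Read 3: bits[12:24] width=12 -> value=3624 (bin 111000101000); offset now 24 = byte 3 bit 0; 32 bits remain
Read 4: bits[24:27] width=3 -> value=7 (bin 111); offset now 27 = byte 3 bit 3; 29 bits remain
Read 5: bits[27:37] width=10 -> value=415 (bin 0110011111); offset now 37 = byte 4 bit 5; 19 bits remain

Answer: 4 5 415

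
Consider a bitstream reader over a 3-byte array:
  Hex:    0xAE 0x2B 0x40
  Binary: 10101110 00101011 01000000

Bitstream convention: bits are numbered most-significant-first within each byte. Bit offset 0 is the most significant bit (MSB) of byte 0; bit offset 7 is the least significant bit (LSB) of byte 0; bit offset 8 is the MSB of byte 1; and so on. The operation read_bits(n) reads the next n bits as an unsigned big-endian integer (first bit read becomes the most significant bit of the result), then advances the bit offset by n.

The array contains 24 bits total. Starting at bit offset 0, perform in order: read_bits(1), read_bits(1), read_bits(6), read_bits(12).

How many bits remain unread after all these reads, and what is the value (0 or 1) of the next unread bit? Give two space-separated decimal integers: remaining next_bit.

Read 1: bits[0:1] width=1 -> value=1 (bin 1); offset now 1 = byte 0 bit 1; 23 bits remain
Read 2: bits[1:2] width=1 -> value=0 (bin 0); offset now 2 = byte 0 bit 2; 22 bits remain
Read 3: bits[2:8] width=6 -> value=46 (bin 101110); offset now 8 = byte 1 bit 0; 16 bits remain
Read 4: bits[8:20] width=12 -> value=692 (bin 001010110100); offset now 20 = byte 2 bit 4; 4 bits remain

Answer: 4 0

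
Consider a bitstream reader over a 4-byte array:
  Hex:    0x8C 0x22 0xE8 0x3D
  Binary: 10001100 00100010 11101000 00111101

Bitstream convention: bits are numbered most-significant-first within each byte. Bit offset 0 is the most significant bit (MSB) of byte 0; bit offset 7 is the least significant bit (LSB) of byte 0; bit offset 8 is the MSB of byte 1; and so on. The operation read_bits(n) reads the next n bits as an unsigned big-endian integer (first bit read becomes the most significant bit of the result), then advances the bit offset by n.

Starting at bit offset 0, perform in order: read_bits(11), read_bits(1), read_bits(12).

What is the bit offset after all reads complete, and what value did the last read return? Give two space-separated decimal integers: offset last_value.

Answer: 24 744

Derivation:
Read 1: bits[0:11] width=11 -> value=1121 (bin 10001100001); offset now 11 = byte 1 bit 3; 21 bits remain
Read 2: bits[11:12] width=1 -> value=0 (bin 0); offset now 12 = byte 1 bit 4; 20 bits remain
Read 3: bits[12:24] width=12 -> value=744 (bin 001011101000); offset now 24 = byte 3 bit 0; 8 bits remain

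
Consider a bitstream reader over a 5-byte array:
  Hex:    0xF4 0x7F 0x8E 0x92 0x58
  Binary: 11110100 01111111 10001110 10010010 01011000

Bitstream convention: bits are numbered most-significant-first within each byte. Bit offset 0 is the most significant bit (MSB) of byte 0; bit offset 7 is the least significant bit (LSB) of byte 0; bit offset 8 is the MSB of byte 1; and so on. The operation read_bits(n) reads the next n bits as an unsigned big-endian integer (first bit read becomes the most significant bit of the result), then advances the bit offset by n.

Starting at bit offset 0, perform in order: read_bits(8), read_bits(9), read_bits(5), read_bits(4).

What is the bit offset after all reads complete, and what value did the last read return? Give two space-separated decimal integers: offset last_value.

Answer: 26 10

Derivation:
Read 1: bits[0:8] width=8 -> value=244 (bin 11110100); offset now 8 = byte 1 bit 0; 32 bits remain
Read 2: bits[8:17] width=9 -> value=255 (bin 011111111); offset now 17 = byte 2 bit 1; 23 bits remain
Read 3: bits[17:22] width=5 -> value=3 (bin 00011); offset now 22 = byte 2 bit 6; 18 bits remain
Read 4: bits[22:26] width=4 -> value=10 (bin 1010); offset now 26 = byte 3 bit 2; 14 bits remain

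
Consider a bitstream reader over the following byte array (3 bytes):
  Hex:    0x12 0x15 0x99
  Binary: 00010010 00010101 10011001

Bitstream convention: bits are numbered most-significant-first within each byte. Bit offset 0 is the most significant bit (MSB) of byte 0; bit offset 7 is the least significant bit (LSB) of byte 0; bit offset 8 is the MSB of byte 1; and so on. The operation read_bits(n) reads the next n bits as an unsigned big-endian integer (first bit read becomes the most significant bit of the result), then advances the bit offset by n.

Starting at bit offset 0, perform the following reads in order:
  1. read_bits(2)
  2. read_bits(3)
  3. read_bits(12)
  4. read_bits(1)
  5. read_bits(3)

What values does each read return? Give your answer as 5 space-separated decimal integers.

Read 1: bits[0:2] width=2 -> value=0 (bin 00); offset now 2 = byte 0 bit 2; 22 bits remain
Read 2: bits[2:5] width=3 -> value=2 (bin 010); offset now 5 = byte 0 bit 5; 19 bits remain
Read 3: bits[5:17] width=12 -> value=1067 (bin 010000101011); offset now 17 = byte 2 bit 1; 7 bits remain
Read 4: bits[17:18] width=1 -> value=0 (bin 0); offset now 18 = byte 2 bit 2; 6 bits remain
Read 5: bits[18:21] width=3 -> value=3 (bin 011); offset now 21 = byte 2 bit 5; 3 bits remain

Answer: 0 2 1067 0 3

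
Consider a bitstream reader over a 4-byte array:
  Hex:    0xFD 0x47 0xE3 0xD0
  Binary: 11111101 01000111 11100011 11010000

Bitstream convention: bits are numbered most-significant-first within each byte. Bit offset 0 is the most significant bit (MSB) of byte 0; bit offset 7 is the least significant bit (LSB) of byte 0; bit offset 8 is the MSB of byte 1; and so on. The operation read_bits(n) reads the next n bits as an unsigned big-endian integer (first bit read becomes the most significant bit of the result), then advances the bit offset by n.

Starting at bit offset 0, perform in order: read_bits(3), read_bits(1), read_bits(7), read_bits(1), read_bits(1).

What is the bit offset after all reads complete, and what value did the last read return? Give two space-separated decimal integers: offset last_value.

Read 1: bits[0:3] width=3 -> value=7 (bin 111); offset now 3 = byte 0 bit 3; 29 bits remain
Read 2: bits[3:4] width=1 -> value=1 (bin 1); offset now 4 = byte 0 bit 4; 28 bits remain
Read 3: bits[4:11] width=7 -> value=106 (bin 1101010); offset now 11 = byte 1 bit 3; 21 bits remain
Read 4: bits[11:12] width=1 -> value=0 (bin 0); offset now 12 = byte 1 bit 4; 20 bits remain
Read 5: bits[12:13] width=1 -> value=0 (bin 0); offset now 13 = byte 1 bit 5; 19 bits remain

Answer: 13 0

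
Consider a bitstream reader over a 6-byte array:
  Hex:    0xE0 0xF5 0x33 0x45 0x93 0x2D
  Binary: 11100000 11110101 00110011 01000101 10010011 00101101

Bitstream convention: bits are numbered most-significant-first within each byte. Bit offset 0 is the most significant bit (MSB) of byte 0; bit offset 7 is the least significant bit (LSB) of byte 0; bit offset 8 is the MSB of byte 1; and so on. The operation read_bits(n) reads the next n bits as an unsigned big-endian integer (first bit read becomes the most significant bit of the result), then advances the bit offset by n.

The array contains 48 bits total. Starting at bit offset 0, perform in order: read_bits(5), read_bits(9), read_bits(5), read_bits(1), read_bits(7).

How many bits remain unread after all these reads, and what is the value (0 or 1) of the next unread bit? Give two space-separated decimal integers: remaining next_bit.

Read 1: bits[0:5] width=5 -> value=28 (bin 11100); offset now 5 = byte 0 bit 5; 43 bits remain
Read 2: bits[5:14] width=9 -> value=61 (bin 000111101); offset now 14 = byte 1 bit 6; 34 bits remain
Read 3: bits[14:19] width=5 -> value=9 (bin 01001); offset now 19 = byte 2 bit 3; 29 bits remain
Read 4: bits[19:20] width=1 -> value=1 (bin 1); offset now 20 = byte 2 bit 4; 28 bits remain
Read 5: bits[20:27] width=7 -> value=26 (bin 0011010); offset now 27 = byte 3 bit 3; 21 bits remain

Answer: 21 0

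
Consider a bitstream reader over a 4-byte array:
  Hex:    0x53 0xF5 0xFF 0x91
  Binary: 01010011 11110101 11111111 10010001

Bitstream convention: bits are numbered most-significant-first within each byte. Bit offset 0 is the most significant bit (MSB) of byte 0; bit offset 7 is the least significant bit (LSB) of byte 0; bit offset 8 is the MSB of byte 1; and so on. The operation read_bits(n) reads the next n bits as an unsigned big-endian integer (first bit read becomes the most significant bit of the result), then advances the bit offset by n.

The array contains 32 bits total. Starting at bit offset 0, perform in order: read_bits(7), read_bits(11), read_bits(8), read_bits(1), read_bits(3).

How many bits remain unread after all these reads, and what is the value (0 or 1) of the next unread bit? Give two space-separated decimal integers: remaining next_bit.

Read 1: bits[0:7] width=7 -> value=41 (bin 0101001); offset now 7 = byte 0 bit 7; 25 bits remain
Read 2: bits[7:18] width=11 -> value=2007 (bin 11111010111); offset now 18 = byte 2 bit 2; 14 bits remain
Read 3: bits[18:26] width=8 -> value=254 (bin 11111110); offset now 26 = byte 3 bit 2; 6 bits remain
Read 4: bits[26:27] width=1 -> value=0 (bin 0); offset now 27 = byte 3 bit 3; 5 bits remain
Read 5: bits[27:30] width=3 -> value=4 (bin 100); offset now 30 = byte 3 bit 6; 2 bits remain

Answer: 2 0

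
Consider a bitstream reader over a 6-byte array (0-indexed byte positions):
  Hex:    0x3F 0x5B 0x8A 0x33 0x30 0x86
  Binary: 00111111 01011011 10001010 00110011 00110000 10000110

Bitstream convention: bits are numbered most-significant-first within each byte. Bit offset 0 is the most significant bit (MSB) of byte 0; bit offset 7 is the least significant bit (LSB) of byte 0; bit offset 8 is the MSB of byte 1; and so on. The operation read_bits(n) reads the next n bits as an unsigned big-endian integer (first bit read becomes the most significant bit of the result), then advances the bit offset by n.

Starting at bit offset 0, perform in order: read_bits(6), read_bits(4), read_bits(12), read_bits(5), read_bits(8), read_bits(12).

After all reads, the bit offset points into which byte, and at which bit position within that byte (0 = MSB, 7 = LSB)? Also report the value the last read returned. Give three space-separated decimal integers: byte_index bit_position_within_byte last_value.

Read 1: bits[0:6] width=6 -> value=15 (bin 001111); offset now 6 = byte 0 bit 6; 42 bits remain
Read 2: bits[6:10] width=4 -> value=13 (bin 1101); offset now 10 = byte 1 bit 2; 38 bits remain
Read 3: bits[10:22] width=12 -> value=1762 (bin 011011100010); offset now 22 = byte 2 bit 6; 26 bits remain
Read 4: bits[22:27] width=5 -> value=17 (bin 10001); offset now 27 = byte 3 bit 3; 21 bits remain
Read 5: bits[27:35] width=8 -> value=153 (bin 10011001); offset now 35 = byte 4 bit 3; 13 bits remain
Read 6: bits[35:47] width=12 -> value=2115 (bin 100001000011); offset now 47 = byte 5 bit 7; 1 bits remain

Answer: 5 7 2115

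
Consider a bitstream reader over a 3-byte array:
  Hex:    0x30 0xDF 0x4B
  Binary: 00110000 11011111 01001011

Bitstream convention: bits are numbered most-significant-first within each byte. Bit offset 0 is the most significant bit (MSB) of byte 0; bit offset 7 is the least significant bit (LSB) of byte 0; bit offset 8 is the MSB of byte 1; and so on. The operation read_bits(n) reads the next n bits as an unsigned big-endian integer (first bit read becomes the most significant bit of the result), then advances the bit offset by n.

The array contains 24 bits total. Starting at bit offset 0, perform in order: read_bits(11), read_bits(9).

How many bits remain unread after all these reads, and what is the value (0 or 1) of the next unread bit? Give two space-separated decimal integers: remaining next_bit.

Read 1: bits[0:11] width=11 -> value=390 (bin 00110000110); offset now 11 = byte 1 bit 3; 13 bits remain
Read 2: bits[11:20] width=9 -> value=500 (bin 111110100); offset now 20 = byte 2 bit 4; 4 bits remain

Answer: 4 1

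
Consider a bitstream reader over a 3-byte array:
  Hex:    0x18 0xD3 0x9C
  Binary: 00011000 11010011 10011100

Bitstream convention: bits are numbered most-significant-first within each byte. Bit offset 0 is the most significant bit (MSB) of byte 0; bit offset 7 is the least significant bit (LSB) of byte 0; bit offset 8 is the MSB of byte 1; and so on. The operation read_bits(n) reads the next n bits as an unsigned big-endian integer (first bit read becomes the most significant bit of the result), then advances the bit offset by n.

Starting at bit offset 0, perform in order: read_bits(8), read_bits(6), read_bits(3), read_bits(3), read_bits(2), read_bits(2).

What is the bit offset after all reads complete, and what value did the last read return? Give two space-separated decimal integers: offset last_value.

Read 1: bits[0:8] width=8 -> value=24 (bin 00011000); offset now 8 = byte 1 bit 0; 16 bits remain
Read 2: bits[8:14] width=6 -> value=52 (bin 110100); offset now 14 = byte 1 bit 6; 10 bits remain
Read 3: bits[14:17] width=3 -> value=7 (bin 111); offset now 17 = byte 2 bit 1; 7 bits remain
Read 4: bits[17:20] width=3 -> value=1 (bin 001); offset now 20 = byte 2 bit 4; 4 bits remain
Read 5: bits[20:22] width=2 -> value=3 (bin 11); offset now 22 = byte 2 bit 6; 2 bits remain
Read 6: bits[22:24] width=2 -> value=0 (bin 00); offset now 24 = byte 3 bit 0; 0 bits remain

Answer: 24 0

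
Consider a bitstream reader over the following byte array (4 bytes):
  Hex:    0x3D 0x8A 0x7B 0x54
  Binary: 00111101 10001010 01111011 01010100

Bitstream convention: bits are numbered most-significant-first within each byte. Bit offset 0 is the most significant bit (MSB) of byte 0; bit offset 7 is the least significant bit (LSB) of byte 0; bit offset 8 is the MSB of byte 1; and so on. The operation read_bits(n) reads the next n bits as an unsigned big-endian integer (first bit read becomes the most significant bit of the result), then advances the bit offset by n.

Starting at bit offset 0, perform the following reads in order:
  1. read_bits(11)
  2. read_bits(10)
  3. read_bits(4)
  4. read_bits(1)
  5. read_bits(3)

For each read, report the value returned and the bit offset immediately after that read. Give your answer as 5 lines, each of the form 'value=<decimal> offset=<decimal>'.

Read 1: bits[0:11] width=11 -> value=492 (bin 00111101100); offset now 11 = byte 1 bit 3; 21 bits remain
Read 2: bits[11:21] width=10 -> value=335 (bin 0101001111); offset now 21 = byte 2 bit 5; 11 bits remain
Read 3: bits[21:25] width=4 -> value=6 (bin 0110); offset now 25 = byte 3 bit 1; 7 bits remain
Read 4: bits[25:26] width=1 -> value=1 (bin 1); offset now 26 = byte 3 bit 2; 6 bits remain
Read 5: bits[26:29] width=3 -> value=2 (bin 010); offset now 29 = byte 3 bit 5; 3 bits remain

Answer: value=492 offset=11
value=335 offset=21
value=6 offset=25
value=1 offset=26
value=2 offset=29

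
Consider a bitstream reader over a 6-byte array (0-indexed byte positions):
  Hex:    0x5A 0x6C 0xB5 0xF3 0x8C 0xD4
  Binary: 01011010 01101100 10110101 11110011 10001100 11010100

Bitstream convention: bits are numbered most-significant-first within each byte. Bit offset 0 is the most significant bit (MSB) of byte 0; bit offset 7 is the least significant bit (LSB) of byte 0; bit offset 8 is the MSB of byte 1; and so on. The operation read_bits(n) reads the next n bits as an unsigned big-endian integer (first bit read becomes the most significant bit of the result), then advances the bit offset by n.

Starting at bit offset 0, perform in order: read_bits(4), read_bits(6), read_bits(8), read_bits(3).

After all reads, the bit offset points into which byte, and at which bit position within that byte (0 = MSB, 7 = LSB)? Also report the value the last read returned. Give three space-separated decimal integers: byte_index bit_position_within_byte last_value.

Read 1: bits[0:4] width=4 -> value=5 (bin 0101); offset now 4 = byte 0 bit 4; 44 bits remain
Read 2: bits[4:10] width=6 -> value=41 (bin 101001); offset now 10 = byte 1 bit 2; 38 bits remain
Read 3: bits[10:18] width=8 -> value=178 (bin 10110010); offset now 18 = byte 2 bit 2; 30 bits remain
Read 4: bits[18:21] width=3 -> value=6 (bin 110); offset now 21 = byte 2 bit 5; 27 bits remain

Answer: 2 5 6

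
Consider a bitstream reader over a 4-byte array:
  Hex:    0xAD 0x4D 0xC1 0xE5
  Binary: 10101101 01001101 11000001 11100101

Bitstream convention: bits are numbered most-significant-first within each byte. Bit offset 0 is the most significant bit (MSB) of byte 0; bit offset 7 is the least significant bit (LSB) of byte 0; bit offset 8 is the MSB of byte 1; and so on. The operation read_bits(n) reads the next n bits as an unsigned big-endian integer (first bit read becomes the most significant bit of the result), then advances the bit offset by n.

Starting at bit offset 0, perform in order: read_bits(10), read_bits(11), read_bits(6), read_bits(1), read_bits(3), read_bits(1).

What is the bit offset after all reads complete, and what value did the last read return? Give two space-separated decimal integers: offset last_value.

Answer: 32 1

Derivation:
Read 1: bits[0:10] width=10 -> value=693 (bin 1010110101); offset now 10 = byte 1 bit 2; 22 bits remain
Read 2: bits[10:21] width=11 -> value=440 (bin 00110111000); offset now 21 = byte 2 bit 5; 11 bits remain
Read 3: bits[21:27] width=6 -> value=15 (bin 001111); offset now 27 = byte 3 bit 3; 5 bits remain
Read 4: bits[27:28] width=1 -> value=0 (bin 0); offset now 28 = byte 3 bit 4; 4 bits remain
Read 5: bits[28:31] width=3 -> value=2 (bin 010); offset now 31 = byte 3 bit 7; 1 bits remain
Read 6: bits[31:32] width=1 -> value=1 (bin 1); offset now 32 = byte 4 bit 0; 0 bits remain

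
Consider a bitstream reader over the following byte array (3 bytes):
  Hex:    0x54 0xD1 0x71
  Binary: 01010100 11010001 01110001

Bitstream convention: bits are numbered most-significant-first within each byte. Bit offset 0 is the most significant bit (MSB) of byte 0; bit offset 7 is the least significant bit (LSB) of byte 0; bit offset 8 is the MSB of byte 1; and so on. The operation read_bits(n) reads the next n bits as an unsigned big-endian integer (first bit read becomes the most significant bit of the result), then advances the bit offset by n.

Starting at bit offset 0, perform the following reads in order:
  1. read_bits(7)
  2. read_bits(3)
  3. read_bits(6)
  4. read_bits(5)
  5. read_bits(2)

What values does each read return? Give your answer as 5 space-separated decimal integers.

Read 1: bits[0:7] width=7 -> value=42 (bin 0101010); offset now 7 = byte 0 bit 7; 17 bits remain
Read 2: bits[7:10] width=3 -> value=3 (bin 011); offset now 10 = byte 1 bit 2; 14 bits remain
Read 3: bits[10:16] width=6 -> value=17 (bin 010001); offset now 16 = byte 2 bit 0; 8 bits remain
Read 4: bits[16:21] width=5 -> value=14 (bin 01110); offset now 21 = byte 2 bit 5; 3 bits remain
Read 5: bits[21:23] width=2 -> value=0 (bin 00); offset now 23 = byte 2 bit 7; 1 bits remain

Answer: 42 3 17 14 0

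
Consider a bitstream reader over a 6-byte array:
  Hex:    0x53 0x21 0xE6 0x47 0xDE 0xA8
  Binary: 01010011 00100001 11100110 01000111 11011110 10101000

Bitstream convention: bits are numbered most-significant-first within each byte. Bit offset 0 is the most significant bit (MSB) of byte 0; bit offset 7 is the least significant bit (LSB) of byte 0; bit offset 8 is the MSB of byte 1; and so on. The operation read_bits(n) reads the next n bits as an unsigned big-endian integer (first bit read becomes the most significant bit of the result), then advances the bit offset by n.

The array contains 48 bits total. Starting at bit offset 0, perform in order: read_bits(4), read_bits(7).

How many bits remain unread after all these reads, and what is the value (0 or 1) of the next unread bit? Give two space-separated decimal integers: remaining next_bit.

Answer: 37 0

Derivation:
Read 1: bits[0:4] width=4 -> value=5 (bin 0101); offset now 4 = byte 0 bit 4; 44 bits remain
Read 2: bits[4:11] width=7 -> value=25 (bin 0011001); offset now 11 = byte 1 bit 3; 37 bits remain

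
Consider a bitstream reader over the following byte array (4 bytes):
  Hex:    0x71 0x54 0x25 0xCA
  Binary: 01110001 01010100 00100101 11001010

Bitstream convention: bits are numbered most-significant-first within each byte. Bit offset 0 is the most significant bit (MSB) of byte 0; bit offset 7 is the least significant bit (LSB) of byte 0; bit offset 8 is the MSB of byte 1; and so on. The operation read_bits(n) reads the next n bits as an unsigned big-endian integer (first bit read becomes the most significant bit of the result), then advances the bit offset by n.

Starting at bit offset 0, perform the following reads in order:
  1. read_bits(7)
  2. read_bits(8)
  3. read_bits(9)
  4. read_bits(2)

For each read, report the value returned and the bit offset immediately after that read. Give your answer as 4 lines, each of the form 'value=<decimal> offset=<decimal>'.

Read 1: bits[0:7] width=7 -> value=56 (bin 0111000); offset now 7 = byte 0 bit 7; 25 bits remain
Read 2: bits[7:15] width=8 -> value=170 (bin 10101010); offset now 15 = byte 1 bit 7; 17 bits remain
Read 3: bits[15:24] width=9 -> value=37 (bin 000100101); offset now 24 = byte 3 bit 0; 8 bits remain
Read 4: bits[24:26] width=2 -> value=3 (bin 11); offset now 26 = byte 3 bit 2; 6 bits remain

Answer: value=56 offset=7
value=170 offset=15
value=37 offset=24
value=3 offset=26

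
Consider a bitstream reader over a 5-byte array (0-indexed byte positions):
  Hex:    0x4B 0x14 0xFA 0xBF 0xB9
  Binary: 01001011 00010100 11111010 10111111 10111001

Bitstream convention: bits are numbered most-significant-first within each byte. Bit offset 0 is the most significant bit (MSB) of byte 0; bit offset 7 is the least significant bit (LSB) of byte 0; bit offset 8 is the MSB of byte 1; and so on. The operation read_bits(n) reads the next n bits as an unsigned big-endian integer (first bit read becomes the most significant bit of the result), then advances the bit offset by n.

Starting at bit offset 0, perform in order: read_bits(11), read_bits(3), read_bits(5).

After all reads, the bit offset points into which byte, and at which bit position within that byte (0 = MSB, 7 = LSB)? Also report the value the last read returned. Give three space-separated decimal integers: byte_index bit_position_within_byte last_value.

Read 1: bits[0:11] width=11 -> value=600 (bin 01001011000); offset now 11 = byte 1 bit 3; 29 bits remain
Read 2: bits[11:14] width=3 -> value=5 (bin 101); offset now 14 = byte 1 bit 6; 26 bits remain
Read 3: bits[14:19] width=5 -> value=7 (bin 00111); offset now 19 = byte 2 bit 3; 21 bits remain

Answer: 2 3 7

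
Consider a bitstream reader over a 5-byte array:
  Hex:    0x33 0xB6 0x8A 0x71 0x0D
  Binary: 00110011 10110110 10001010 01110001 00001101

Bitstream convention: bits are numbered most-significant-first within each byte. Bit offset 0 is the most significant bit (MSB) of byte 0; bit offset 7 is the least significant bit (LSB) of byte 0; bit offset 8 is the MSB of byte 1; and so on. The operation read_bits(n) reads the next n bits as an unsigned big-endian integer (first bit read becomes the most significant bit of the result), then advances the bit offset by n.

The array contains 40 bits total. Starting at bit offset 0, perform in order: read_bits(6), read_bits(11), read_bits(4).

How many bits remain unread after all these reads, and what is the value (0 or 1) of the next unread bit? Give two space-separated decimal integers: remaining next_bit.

Read 1: bits[0:6] width=6 -> value=12 (bin 001100); offset now 6 = byte 0 bit 6; 34 bits remain
Read 2: bits[6:17] width=11 -> value=1901 (bin 11101101101); offset now 17 = byte 2 bit 1; 23 bits remain
Read 3: bits[17:21] width=4 -> value=1 (bin 0001); offset now 21 = byte 2 bit 5; 19 bits remain

Answer: 19 0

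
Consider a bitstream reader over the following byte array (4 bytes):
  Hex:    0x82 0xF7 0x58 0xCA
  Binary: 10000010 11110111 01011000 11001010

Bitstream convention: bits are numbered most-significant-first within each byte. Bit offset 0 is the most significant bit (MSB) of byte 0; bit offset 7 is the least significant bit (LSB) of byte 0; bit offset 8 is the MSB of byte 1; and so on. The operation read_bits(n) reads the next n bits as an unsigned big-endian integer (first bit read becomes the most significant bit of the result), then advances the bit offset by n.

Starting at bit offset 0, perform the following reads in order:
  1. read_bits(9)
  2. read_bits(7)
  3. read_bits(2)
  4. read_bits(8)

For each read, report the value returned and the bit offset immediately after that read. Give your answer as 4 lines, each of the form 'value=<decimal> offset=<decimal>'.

Answer: value=261 offset=9
value=119 offset=16
value=1 offset=18
value=99 offset=26

Derivation:
Read 1: bits[0:9] width=9 -> value=261 (bin 100000101); offset now 9 = byte 1 bit 1; 23 bits remain
Read 2: bits[9:16] width=7 -> value=119 (bin 1110111); offset now 16 = byte 2 bit 0; 16 bits remain
Read 3: bits[16:18] width=2 -> value=1 (bin 01); offset now 18 = byte 2 bit 2; 14 bits remain
Read 4: bits[18:26] width=8 -> value=99 (bin 01100011); offset now 26 = byte 3 bit 2; 6 bits remain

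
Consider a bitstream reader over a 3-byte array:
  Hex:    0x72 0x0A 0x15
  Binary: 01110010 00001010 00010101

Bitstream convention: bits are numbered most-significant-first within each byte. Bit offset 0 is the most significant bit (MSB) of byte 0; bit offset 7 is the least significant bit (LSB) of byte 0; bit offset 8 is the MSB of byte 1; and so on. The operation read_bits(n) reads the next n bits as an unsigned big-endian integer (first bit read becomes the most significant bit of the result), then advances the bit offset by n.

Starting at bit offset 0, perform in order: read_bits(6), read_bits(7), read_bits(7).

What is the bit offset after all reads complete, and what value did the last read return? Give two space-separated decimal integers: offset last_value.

Read 1: bits[0:6] width=6 -> value=28 (bin 011100); offset now 6 = byte 0 bit 6; 18 bits remain
Read 2: bits[6:13] width=7 -> value=65 (bin 1000001); offset now 13 = byte 1 bit 5; 11 bits remain
Read 3: bits[13:20] width=7 -> value=33 (bin 0100001); offset now 20 = byte 2 bit 4; 4 bits remain

Answer: 20 33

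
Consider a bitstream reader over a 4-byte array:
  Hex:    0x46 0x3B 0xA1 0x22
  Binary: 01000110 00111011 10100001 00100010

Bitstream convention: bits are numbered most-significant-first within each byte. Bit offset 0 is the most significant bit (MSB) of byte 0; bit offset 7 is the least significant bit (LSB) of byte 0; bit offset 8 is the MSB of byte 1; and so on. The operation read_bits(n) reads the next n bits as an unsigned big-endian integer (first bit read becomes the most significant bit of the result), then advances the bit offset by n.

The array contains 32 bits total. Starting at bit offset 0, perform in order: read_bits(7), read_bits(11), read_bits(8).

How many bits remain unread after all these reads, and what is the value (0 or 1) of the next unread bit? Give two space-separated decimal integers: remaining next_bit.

Answer: 6 1

Derivation:
Read 1: bits[0:7] width=7 -> value=35 (bin 0100011); offset now 7 = byte 0 bit 7; 25 bits remain
Read 2: bits[7:18] width=11 -> value=238 (bin 00011101110); offset now 18 = byte 2 bit 2; 14 bits remain
Read 3: bits[18:26] width=8 -> value=132 (bin 10000100); offset now 26 = byte 3 bit 2; 6 bits remain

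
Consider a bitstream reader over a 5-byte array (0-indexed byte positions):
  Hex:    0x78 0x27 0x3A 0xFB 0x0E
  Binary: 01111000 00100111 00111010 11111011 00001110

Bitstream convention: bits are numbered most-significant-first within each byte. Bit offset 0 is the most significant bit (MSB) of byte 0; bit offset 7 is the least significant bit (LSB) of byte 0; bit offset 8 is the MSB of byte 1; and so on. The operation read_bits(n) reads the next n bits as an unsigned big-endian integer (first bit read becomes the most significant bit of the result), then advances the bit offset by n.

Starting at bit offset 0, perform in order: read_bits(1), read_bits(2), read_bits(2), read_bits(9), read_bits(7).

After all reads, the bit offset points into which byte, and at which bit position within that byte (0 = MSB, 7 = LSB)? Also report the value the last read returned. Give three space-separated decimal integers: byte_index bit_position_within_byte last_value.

Read 1: bits[0:1] width=1 -> value=0 (bin 0); offset now 1 = byte 0 bit 1; 39 bits remain
Read 2: bits[1:3] width=2 -> value=3 (bin 11); offset now 3 = byte 0 bit 3; 37 bits remain
Read 3: bits[3:5] width=2 -> value=3 (bin 11); offset now 5 = byte 0 bit 5; 35 bits remain
Read 4: bits[5:14] width=9 -> value=9 (bin 000001001); offset now 14 = byte 1 bit 6; 26 bits remain
Read 5: bits[14:21] width=7 -> value=103 (bin 1100111); offset now 21 = byte 2 bit 5; 19 bits remain

Answer: 2 5 103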